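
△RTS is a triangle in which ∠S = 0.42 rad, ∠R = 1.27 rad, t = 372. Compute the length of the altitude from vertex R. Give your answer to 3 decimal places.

h_R ≈ 151.687

The third angle is ∠T = π − ∠S − ∠R = 1.452 rad.
Law of sines: r = t·sin R/sin T ≈ 357.84.
Law of sines: s = t·sin S/sin T ≈ 152.77.
Area = ½·t·r·sin S ≈ 27140.
The altitude from R has length 2·area/r ≈ 151.69.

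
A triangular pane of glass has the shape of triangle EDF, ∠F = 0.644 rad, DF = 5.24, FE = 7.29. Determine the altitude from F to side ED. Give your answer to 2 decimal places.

By the law of cosines, ED² = DF² + FE² − 2·DF·FE·cos F = 19.505, so ED ≈ 4.4165.
Area = ½·DF·FE·sin F ≈ 11.468.
The altitude from F has length 2·area/ED ≈ 5.1931.

h_F ≈ 5.19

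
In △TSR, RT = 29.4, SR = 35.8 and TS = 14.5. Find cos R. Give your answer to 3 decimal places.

cos R ≈ 0.920

By the law of cosines, cos R = (SR² + RT² − TS²) / (2·SR·RT) ≈ 0.91958, so ∠R ≈ 23.14°.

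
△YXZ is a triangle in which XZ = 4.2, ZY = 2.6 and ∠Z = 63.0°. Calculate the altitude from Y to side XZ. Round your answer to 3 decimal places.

By the law of cosines, YX² = XZ² + ZY² − 2·XZ·ZY·cos Z = 14.485, so YX ≈ 3.8059.
Area = ½·XZ·ZY·sin Z ≈ 4.8649.
The altitude from Y has length 2·area/XZ ≈ 2.3166.

h_Y ≈ 2.317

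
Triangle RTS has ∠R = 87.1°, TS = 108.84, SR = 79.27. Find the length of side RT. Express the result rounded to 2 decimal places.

78.70

Law of sines: sin T = SR·sin R/TS ≈ 0.72738.
Since TS ≥ SR, only the acute value applies: ∠T ≈ 46.67°.
Then ∠S = 180° − ∠R − ∠T ≈ 46.23°.
Law of sines gives RT = TS·sin S/sin R ≈ 78.7.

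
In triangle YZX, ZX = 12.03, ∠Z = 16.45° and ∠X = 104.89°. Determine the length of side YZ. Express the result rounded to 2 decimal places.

The third angle is ∠Y = 180° − ∠Z − ∠X = 58.66°.
Law of sines: YZ = ZX·sin X/sin Y ≈ 13.612.

13.61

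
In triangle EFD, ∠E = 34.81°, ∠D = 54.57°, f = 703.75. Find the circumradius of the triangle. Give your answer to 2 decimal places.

R ≈ 351.90

The third angle is ∠F = 180° − ∠D − ∠E = 90.62°.
Law of sines: e = f·sin E/sin F ≈ 401.76.
Law of sines: d = f·sin D/sin F ≈ 573.47.
Circumradius = f/(2 sin F) ≈ 351.9.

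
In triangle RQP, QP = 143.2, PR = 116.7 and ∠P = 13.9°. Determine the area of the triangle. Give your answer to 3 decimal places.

Area = ½·QP·PR·sin P ≈ 2007.3.

area ≈ 2007.278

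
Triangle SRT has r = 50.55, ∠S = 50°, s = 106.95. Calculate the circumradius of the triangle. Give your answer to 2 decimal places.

69.81

Law of sines: sin R = r·sin S/s ≈ 0.36207.
Since s ≥ r, only the acute value applies: ∠R ≈ 21.23°.
Then ∠T = 180° − ∠S − ∠R ≈ 108.77°.
Law of sines gives t = s·sin T/sin S ≈ 132.19.
Circumradius = s/(2 sin S) ≈ 69.807.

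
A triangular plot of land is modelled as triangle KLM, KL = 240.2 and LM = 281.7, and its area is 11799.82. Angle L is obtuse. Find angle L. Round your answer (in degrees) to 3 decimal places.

159.588

From area = ½·KL·LM·sin L, we get sin L = 2·area/(KL·LM) ≈ 0.34878.
Taking the obtuse solution, ∠L ≈ 159.59°.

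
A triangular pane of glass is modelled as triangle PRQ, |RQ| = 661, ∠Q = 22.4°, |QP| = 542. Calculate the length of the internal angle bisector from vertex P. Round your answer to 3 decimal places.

t_P ≈ 213.753

By the law of cosines, |PR|² = |RQ|² + |QP|² − 2·|RQ|·|QP|·cos Q = 68226, so |PR| ≈ 261.2.
Law of cosines again: cos P = (|QP|² + |PR|² − |RQ|²)/(2·|QP|·|PR|) ≈ -0.26464, so ∠P ≈ 105.35°.
The bisector from P has length 2·|QP|·|PR|·cos(∠P/2)/(|QP|+|PR|) ≈ 213.75.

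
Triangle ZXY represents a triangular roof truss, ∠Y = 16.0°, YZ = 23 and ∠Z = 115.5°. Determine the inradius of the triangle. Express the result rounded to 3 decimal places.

The third angle is ∠X = 180° − ∠Y − ∠Z = 48.50°.
Law of sines: XY = YZ·sin Z/sin X ≈ 27.718.
Law of sines: ZX = YZ·sin Y/sin X ≈ 8.4647.
Area = ½·YZ·XY·sin Y ≈ 87.861.
Semiperimeter s = (27.718+23+8.4647)/2 = 29.591.
Inradius = area/s = 87.861/29.591 ≈ 2.9692.

r ≈ 2.969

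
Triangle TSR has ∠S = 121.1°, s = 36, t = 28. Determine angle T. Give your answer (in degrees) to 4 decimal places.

41.7580

Law of sines: sin T = t·sin S/s ≈ 0.66599.
Since s ≥ t, only the acute value applies: ∠T ≈ 41.76°.
Then ∠R = 180° − ∠S − ∠T ≈ 17.14°.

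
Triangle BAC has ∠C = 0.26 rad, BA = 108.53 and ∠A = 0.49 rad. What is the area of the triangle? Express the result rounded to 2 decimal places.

7349.04

The third angle is ∠B = π − ∠A − ∠C = 2.392 rad.
Law of sines: AC = BA·sin B/sin C ≈ 287.76.
Law of sines: CB = BA·sin A/sin C ≈ 198.68.
Area = ½·BA·AC·sin A ≈ 7349.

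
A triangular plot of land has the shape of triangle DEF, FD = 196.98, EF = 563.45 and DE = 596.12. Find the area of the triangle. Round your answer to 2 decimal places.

area ≈ 55493.72

Semiperimeter s = (563.45 + 196.98 + 596.12)/2 = 678.28.
Heron's formula: area = √(678.28·114.83·481.3·82.155) ≈ 55494.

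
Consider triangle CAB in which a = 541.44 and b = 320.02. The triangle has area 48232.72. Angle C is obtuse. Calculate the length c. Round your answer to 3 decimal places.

826.705

From area = ½·a·b·sin C, we get sin C = 2·area/(a·b) ≈ 0.55673.
Taking the obtuse solution, ∠C ≈ 146.17°.
Law of cosines then gives c ≈ 826.71.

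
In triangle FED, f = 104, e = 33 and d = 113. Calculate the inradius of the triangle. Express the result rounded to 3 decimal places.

r ≈ 13.619

Semiperimeter s = (104 + 33 + 113)/2 = 125.
Heron's formula: area = √(125·21·92·12) ≈ 1702.4.
Inradius = area/s = 1702.4/125 ≈ 13.619.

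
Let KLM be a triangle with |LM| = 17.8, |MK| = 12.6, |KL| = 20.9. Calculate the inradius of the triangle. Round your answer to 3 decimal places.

Semiperimeter s = (17.8 + 12.6 + 20.9)/2 = 25.65.
Heron's formula: area = √(25.65·7.85·13.05·4.75) ≈ 111.72.
Inradius = area/s = 111.72/25.65 ≈ 4.3556.

4.356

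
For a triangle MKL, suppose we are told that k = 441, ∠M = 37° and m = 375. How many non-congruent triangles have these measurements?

k·sin M = 441·sin(37°) ≈ 265.4.
Since k sin M < m < k (265.4 < 375 < 441), two triangles exist.

2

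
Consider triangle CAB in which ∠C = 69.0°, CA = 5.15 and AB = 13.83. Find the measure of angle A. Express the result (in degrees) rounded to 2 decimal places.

90.66

Law of sines: sin B = CA·sin C/AB ≈ 0.34765.
Since AB ≥ CA, only the acute value applies: ∠B ≈ 20.34°.
Then ∠A = 180° − ∠C − ∠B ≈ 90.66°.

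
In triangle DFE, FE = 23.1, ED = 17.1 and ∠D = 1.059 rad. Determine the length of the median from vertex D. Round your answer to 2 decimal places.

18.74

Law of sines: sin F = ED·sin D/FE ≈ 0.64541.
Since FE ≥ ED, only the acute value applies: ∠F ≈ 0.702 rad.
Then ∠E = π − ∠D − ∠F ≈ 1.381 rad.
Law of sines gives DF = FE·sin E/sin D ≈ 26.019.
Median from D: ½√(2·ED² + 2·DF² − FE²) ≈ 18.743.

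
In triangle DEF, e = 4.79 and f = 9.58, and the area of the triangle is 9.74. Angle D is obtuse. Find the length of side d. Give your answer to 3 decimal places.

From area = ½·e·f·sin D, we get sin D = 2·area/(e·f) ≈ 0.42451.
Taking the obtuse solution, ∠D ≈ 154.88°.
Law of cosines then gives d ≈ 14.065.

14.065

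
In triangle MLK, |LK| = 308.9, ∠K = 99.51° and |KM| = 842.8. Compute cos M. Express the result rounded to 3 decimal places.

cos M ≈ 0.947

By the law of cosines, |ML|² = |LK|² + |KM|² − 2·|LK|·|KM|·cos K = 8.9176e+05, so |ML| ≈ 944.33.
Law of cosines again: cos M = (|KM|² + |ML|² − |LK|²)/(2·|KM|·|ML|) ≈ 0.94653, so ∠M ≈ 18.82°.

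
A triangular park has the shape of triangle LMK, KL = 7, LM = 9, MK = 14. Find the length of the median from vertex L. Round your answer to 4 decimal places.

Median from L: ½√(2·KL² + 2·LM² − MK²) ≈ 4.

m_L ≈ 4.0000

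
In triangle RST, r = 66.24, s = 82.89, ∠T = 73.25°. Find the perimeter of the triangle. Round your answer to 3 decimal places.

By the law of cosines, t² = r² + s² − 2·r·s·cos T = 8093.7, so t ≈ 89.965.
Semiperimeter p = (66.24+82.89+89.965)/2 = 119.55.
Perimeter = 66.24 + 82.89 + 89.965 = 239.1.

239.095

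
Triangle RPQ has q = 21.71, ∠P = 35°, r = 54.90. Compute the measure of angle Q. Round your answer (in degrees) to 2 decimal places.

∠Q ≈ 18.55°

By the law of cosines, p² = q² + r² − 2·q·r·cos P = 1532.7, so p ≈ 39.149.
Law of cosines again: cos Q = (r² + p² − q²)/(2·r·p) ≈ 0.94807, so ∠Q ≈ 18.55°.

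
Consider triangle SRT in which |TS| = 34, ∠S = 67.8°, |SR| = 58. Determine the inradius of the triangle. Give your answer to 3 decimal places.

By the law of cosines, |RT|² = |TS|² + |SR|² − 2·|TS|·|SR|·cos S = 3029.8, so |RT| ≈ 55.044.
Area = ½·|TS|·|SR|·sin S ≈ 912.91.
Semiperimeter s = (55.044+34+58)/2 = 73.522.
Inradius = area/s = 912.91/73.522 ≈ 12.417.

r ≈ 12.417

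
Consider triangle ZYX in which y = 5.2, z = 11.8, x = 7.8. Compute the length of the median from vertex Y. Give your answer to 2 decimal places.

m_Y ≈ 9.66

Median from Y: ½√(2·x² + 2·z² − y²) ≈ 9.6582.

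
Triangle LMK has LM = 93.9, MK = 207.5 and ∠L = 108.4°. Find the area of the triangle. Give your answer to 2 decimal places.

Law of sines: sin K = LM·sin L/MK ≈ 0.42939.
Since MK ≥ LM, only the acute value applies: ∠K ≈ 25.43°.
Then ∠M = 180° − ∠L − ∠K ≈ 46.17°.
Law of sines gives KL = MK·sin M/sin L ≈ 157.76.
Area = ½·MK·LM·sin M ≈ 7028.

area ≈ 7028.04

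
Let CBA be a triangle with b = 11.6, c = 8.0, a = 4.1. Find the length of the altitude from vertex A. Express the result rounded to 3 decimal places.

h_A ≈ 4.586

Semiperimeter s = (8 + 11.6 + 4.1)/2 = 11.85.
Heron's formula: area = √(11.85·3.85·0.25·7.75) ≈ 9.4018.
The altitude from A has length 2·area/a ≈ 4.5862.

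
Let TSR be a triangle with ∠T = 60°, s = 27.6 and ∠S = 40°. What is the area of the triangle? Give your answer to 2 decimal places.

The third angle is ∠R = 180° − ∠T − ∠S = 80.00°.
Law of sines: t = s·sin T/sin S ≈ 37.185.
Law of sines: r = s·sin R/sin S ≈ 42.286.
Area = ½·s·t·sin R ≈ 505.36.

area ≈ 505.36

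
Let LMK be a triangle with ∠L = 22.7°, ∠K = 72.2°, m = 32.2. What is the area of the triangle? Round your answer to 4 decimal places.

The third angle is ∠M = 180° − ∠K − ∠L = 85.10°.
Law of sines: l = m·sin L/sin M ≈ 12.472.
Law of sines: k = m·sin K/sin M ≈ 30.771.
Area = ½·m·l·sin K ≈ 191.18.

191.1831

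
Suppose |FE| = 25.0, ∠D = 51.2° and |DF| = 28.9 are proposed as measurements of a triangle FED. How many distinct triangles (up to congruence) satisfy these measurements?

|DF|·sin D = 28.9·sin(51.2°) ≈ 22.52.
Since |DF| sin D < |FE| < |DF| (22.52 < 25.0 < 28.9), two triangles exist.

2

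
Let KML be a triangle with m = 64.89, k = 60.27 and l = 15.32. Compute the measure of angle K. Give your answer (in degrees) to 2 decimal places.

By the law of cosines, cos K = (m² + l² − k²) / (2·m·l) ≈ 0.40888, so ∠K ≈ 65.87°.

65.87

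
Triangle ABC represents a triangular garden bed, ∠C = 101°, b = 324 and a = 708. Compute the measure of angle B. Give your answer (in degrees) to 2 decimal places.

∠B ≈ 22.45°

By the law of cosines, c² = a² + b² − 2·a·b·cos C = 6.9378e+05, so c ≈ 832.93.
Law of cosines again: cos B = (c² + a² − b²)/(2·c·a) ≈ 0.92423, so ∠B ≈ 22.45°.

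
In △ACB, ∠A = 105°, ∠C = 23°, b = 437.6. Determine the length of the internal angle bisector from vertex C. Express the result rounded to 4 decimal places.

t_C ≈ 472.3130

The third angle is ∠B = 180° − ∠A − ∠C = 52.00°.
Law of sines: a = b·sin A/sin B ≈ 536.4.
Law of sines: c = b·sin C/sin B ≈ 216.98.
The bisector from C has length 2·b·a·cos(∠C/2)/(b+a) ≈ 472.31.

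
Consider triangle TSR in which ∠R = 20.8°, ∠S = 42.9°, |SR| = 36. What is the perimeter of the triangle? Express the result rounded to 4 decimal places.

The third angle is ∠T = 180° − ∠S − ∠R = 116.30°.
Law of sines: |RT| = |SR|·sin S/sin T ≈ 27.336.
Law of sines: |TS| = |SR|·sin R/sin T ≈ 14.26.
Semiperimeter s = (36+27.336+14.26)/2 = 38.798.
Perimeter = 36 + 27.336 + 14.26 = 77.596.

perimeter ≈ 77.5955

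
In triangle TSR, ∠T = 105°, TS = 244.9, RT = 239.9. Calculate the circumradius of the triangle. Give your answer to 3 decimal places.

By the law of cosines, SR² = RT² + TS² − 2·RT·TS·cos T = 1.4794e+05, so SR ≈ 384.63.
Area = ½·RT·TS·sin T ≈ 28375.
Circumradius = SR/(2 sin T) ≈ 199.1.

199.099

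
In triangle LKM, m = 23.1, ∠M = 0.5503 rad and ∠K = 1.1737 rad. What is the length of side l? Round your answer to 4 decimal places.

The third angle is ∠L = π − ∠K − ∠M = 1.4176 rad.
Law of sines: l = m·sin L/sin M ≈ 43.656.

43.6557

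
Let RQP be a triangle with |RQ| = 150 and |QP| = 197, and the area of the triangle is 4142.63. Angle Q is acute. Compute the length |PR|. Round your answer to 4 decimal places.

From area = ½·|RQ|·|QP|·sin Q, we get sin Q = 2·area/(|RQ|·|QP|) ≈ 0.28038.
Taking the acute solution, ∠Q ≈ 16.28°.
Law of cosines then gives |PR| ≈ 67.673.

67.6725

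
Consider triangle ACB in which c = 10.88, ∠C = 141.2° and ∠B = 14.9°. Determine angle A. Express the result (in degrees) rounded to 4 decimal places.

∠A ≈ 23.9000°

The third angle is ∠A = 180° − ∠C − ∠B = 23.90°.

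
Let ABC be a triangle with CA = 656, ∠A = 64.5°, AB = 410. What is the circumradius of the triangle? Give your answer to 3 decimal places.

R ≈ 335.528

By the law of cosines, BC² = CA² + AB² − 2·CA·AB·cos A = 3.6686e+05, so BC ≈ 605.69.
Area = ½·CA·AB·sin A ≈ 1.2138e+05.
Circumradius = BC/(2 sin A) ≈ 335.53.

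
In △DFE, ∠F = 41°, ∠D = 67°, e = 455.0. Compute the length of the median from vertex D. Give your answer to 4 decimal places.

The third angle is ∠E = 180° − ∠D − ∠F = 72.00°.
Law of sines: d = e·sin D/sin E ≈ 440.38.
Law of sines: f = e·sin F/sin E ≈ 313.87.
Median from D: ½√(2·f² + 2·e² − d²) ≈ 322.93.

m_D ≈ 322.9316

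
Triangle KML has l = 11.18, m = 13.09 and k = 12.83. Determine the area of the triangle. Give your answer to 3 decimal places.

65.343

Semiperimeter s = (12.83 + 13.09 + 11.18)/2 = 18.55.
Heron's formula: area = √(18.55·5.72·5.46·7.37) ≈ 65.343.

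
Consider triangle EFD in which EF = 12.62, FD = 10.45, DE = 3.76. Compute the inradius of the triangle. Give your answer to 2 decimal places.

Semiperimeter s = (10.45 + 3.76 + 12.62)/2 = 13.415.
Heron's formula: area = √(13.415·2.965·9.655·0.795) ≈ 17.473.
Inradius = area/s = 17.473/13.415 ≈ 1.3025.

r ≈ 1.30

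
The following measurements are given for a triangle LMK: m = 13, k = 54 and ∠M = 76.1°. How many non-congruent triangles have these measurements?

0

k·sin M = 54·sin(76.1°) ≈ 52.42.
Since m = 13 < 52.42 = k sin M, no triangle exists.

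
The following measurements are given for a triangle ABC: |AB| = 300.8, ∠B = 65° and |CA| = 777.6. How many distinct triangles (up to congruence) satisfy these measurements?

1

|AB|·sin B = 300.8·sin(65°) ≈ 272.6.
Since |CA| ≥ |AB|, exactly one triangle exists.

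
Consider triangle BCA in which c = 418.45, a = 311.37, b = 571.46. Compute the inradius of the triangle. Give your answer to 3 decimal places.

97.911

Semiperimeter s = (571.46 + 418.45 + 311.37)/2 = 650.64.
Heron's formula: area = √(650.64·79.18·232.19·339.27) ≈ 63705.
Inradius = area/s = 63705/650.64 ≈ 97.911.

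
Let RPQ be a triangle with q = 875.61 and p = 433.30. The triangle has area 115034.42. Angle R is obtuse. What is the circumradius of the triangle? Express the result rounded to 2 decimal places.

1029.13

From area = ½·p·q·sin R, we get sin R = 2·area/(p·q) ≈ 0.60640.
Taking the obtuse solution, ∠R ≈ 142.67°.
Law of cosines then gives r ≈ 1248.1.
Circumradius = r/(2 sin R) ≈ 1029.1.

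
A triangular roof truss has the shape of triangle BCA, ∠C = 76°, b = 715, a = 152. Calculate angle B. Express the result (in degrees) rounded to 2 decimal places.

∠B ≈ 91.73°

By the law of cosines, c² = a² + b² − 2·a·b·cos C = 4.8174e+05, so c ≈ 694.08.
Law of cosines again: cos B = (c² + a² − b²)/(2·c·a) ≈ -0.03022, so ∠B ≈ 91.73°.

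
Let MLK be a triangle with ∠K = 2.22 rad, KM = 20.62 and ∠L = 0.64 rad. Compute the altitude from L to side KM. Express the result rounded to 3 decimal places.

h_L ≈ 7.643

The third angle is ∠M = π − ∠L − ∠K = 0.282 rad.
Law of sines: LK = KM·sin M/sin L ≈ 9.5949.
Law of sines: ML = KM·sin K/sin L ≈ 27.504.
Area = ½·KM·LK·sin K ≈ 78.799.
The altitude from L has length 2·area/KM ≈ 7.6429.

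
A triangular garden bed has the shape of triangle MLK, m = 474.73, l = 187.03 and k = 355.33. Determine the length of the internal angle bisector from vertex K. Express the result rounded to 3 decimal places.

251.376

By the law of cosines, cos K = (m² + l² − k²) / (2·m·l) ≈ 0.75510, so ∠K ≈ 40.97°.
The bisector from K has length 2·m·l·cos(∠K/2)/(m+l) ≈ 251.38.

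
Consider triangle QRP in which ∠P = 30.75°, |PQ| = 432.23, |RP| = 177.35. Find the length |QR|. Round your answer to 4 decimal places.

By the law of cosines, |QR|² = |RP|² + |PQ|² − 2·|RP|·|PQ|·cos P = 86518, so |QR| ≈ 294.14.

294.1403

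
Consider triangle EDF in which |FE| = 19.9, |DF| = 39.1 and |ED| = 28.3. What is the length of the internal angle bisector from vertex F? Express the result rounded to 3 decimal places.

By the law of cosines, cos F = (|DF|² + |FE|² − |ED|²) / (2·|DF|·|FE|) ≈ 0.72224, so ∠F ≈ 43.76°.
The bisector from F has length 2·|DF|·|FE|·cos(∠F/2)/(|DF|+|FE|) ≈ 24.476.

t_F ≈ 24.476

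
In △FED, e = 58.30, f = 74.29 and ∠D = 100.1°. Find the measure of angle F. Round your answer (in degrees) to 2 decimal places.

By the law of cosines, d² = f² + e² − 2·f·e·cos D = 10437, so d ≈ 102.16.
Law of cosines again: cos F = (e² + d² − f²)/(2·e·d) ≈ 0.69819, so ∠F ≈ 45.72°.

∠F ≈ 45.72°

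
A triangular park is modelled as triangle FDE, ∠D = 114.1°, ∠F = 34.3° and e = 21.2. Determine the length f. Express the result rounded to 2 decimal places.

22.80

The third angle is ∠E = 180° − ∠F − ∠D = 31.60°.
Law of sines: f = e·sin F/sin E ≈ 22.8.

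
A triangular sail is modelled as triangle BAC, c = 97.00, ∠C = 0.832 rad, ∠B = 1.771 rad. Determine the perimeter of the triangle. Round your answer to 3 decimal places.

perimeter ≈ 292.889

The third angle is ∠A = π − ∠C − ∠B = 0.539 rad.
Law of sines: b = c·sin B/sin C ≈ 128.59.
Law of sines: a = c·sin A/sin C ≈ 67.301.
Semiperimeter s = (128.59+67.301+97)/2 = 146.44.
Perimeter = 128.59 + 67.301 + 97 = 292.89.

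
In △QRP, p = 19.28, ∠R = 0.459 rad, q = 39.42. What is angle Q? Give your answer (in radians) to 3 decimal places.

2.314

By the law of cosines, r² = p² + q² − 2·p·q·cos R = 562.95, so r ≈ 23.727.
Law of cosines again: cos Q = (r² + p² − q²)/(2·r·p) ≈ -0.67687, so ∠Q ≈ 2.314 rad.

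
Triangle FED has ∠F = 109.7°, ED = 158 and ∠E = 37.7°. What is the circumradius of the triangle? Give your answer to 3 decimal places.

The third angle is ∠D = 180° − ∠F − ∠E = 32.60°.
Law of sines: DF = ED·sin E/sin F ≈ 102.63.
Law of sines: FE = ED·sin D/sin F ≈ 90.418.
Circumradius = ED/(2 sin F) ≈ 83.911.

R ≈ 83.911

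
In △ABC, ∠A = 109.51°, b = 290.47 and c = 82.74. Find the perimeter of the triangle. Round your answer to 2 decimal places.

By the law of cosines, a² = b² + c² − 2·b·c·cos A = 1.0727e+05, so a ≈ 327.52.
Semiperimeter s = (327.52+290.47+82.74)/2 = 350.37.
Perimeter = 327.52 + 290.47 + 82.74 = 700.73.

700.73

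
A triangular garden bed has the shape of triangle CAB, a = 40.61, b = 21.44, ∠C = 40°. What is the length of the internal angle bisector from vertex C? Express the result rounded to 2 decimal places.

t_C ≈ 26.37

By the law of cosines, c² = a² + b² − 2·a·b·cos C = 774.89, so c ≈ 27.837.
The bisector from C has length 2·a·b·cos(∠C/2)/(a+b) ≈ 26.371.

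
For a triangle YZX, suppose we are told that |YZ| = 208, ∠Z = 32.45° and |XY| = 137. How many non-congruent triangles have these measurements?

|YZ|·sin Z = 208·sin(32.45°) ≈ 111.6.
Since |YZ| sin Z < |XY| < |YZ| (111.6 < 137 < 208), two triangles exist.

2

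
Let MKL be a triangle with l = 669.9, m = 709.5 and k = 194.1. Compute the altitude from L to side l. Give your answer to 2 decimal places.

Semiperimeter s = (709.5 + 194.1 + 669.9)/2 = 786.75.
Heron's formula: area = √(786.75·77.25·592.65·116.85) ≈ 64876.
The altitude from L has length 2·area/l ≈ 193.69.

193.69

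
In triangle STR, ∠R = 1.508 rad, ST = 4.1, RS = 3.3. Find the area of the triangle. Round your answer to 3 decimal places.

4.362

Law of sines: sin T = RS·sin R/ST ≈ 0.80329.
Since ST ≥ RS, only the acute value applies: ∠T ≈ 0.933 rad.
Then ∠S = π − ∠R − ∠T ≈ 0.701 rad.
Law of sines gives TR = ST·sin S/sin R ≈ 2.649.
Area = ½·ST·RS·sin S ≈ 4.3622.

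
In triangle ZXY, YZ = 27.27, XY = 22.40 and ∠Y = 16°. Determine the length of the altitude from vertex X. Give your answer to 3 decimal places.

By the law of cosines, ZX² = XY² + YZ² − 2·XY·YZ·cos Y = 71.043, so ZX ≈ 8.4287.
Area = ½·XY·YZ·sin Y ≈ 84.186.
The altitude from X has length 2·area/YZ ≈ 6.1743.

h_X ≈ 6.174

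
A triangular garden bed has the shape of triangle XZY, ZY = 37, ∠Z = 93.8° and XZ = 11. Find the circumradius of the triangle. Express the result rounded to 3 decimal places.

By the law of cosines, YX² = XZ² + ZY² − 2·XZ·ZY·cos Z = 1543.9, so YX ≈ 39.293.
Area = ½·XZ·ZY·sin Z ≈ 203.05.
Circumradius = YX/(2 sin Z) ≈ 19.69.

R ≈ 19.690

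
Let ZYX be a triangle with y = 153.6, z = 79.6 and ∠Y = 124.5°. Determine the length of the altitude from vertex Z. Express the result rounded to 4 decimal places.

Law of sines: sin Z = z·sin Y/y ≈ 0.42709.
Since y ≥ z, only the acute value applies: ∠Z ≈ 25.28°.
Then ∠X = 180° − ∠Y − ∠Z ≈ 30.22°.
Law of sines gives x = y·sin X/sin Y ≈ 93.801.
Area = ½·y·z·sin X ≈ 3076.7.
The altitude from Z has length 2·area/z ≈ 77.304.

h_Z ≈ 77.3037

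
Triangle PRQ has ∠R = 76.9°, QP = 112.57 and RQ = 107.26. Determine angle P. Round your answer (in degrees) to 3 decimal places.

68.130

Law of sines: sin P = RQ·sin R/QP ≈ 0.92803.
Since QP ≥ RQ, only the acute value applies: ∠P ≈ 68.13°.
Then ∠Q = 180° − ∠R − ∠P ≈ 34.97°.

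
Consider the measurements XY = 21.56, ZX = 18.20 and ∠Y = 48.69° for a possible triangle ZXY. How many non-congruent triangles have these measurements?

XY·sin Y = 21.56·sin(48.69°) ≈ 16.19.
Since XY sin Y < ZX < XY (16.19 < 18.20 < 21.56), two triangles exist.

2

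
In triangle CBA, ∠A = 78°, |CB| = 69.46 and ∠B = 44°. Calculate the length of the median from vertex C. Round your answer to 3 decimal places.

The third angle is ∠C = 180° − ∠B − ∠A = 58.00°.
Law of sines: |BA| = |CB|·sin C/sin A ≈ 60.221.
Law of sines: |AC| = |CB|·sin B/sin A ≈ 49.329.
Median from C: ½√(2·|AC|² + 2·|CB|² − |BA|²) ≈ 52.176.

m_C ≈ 52.176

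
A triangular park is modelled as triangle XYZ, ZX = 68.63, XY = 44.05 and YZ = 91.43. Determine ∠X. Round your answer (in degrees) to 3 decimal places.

106.418

By the law of cosines, cos X = (ZX² + XY² − YZ²) / (2·ZX·XY) ≈ -0.28265, so ∠X ≈ 106.42°.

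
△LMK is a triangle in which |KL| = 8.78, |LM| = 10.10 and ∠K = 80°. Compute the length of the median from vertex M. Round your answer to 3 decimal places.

m_M ≈ 7.381

Law of sines: sin M = |KL|·sin K/|LM| ≈ 0.85610.
Since |LM| ≥ |KL|, only the acute value applies: ∠M ≈ 58.88°.
Then ∠L = 180° − ∠K − ∠M ≈ 41.12°.
Law of sines gives |MK| = |LM|·sin L/sin K ≈ 6.7444.
Median from M: ½√(2·|LM|² + 2·|MK|² − |KL|²) ≈ 7.3808.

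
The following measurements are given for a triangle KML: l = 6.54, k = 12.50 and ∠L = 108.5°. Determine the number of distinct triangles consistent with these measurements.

k·sin L = 12.50·sin(108.5°) ≈ 11.85.
Since ∠L is not acute, a triangle exists only if l > k; here l ≤ k, so there is no triangle.

0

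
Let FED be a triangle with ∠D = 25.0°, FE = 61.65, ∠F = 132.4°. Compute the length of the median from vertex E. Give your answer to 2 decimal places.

The third angle is ∠E = 180° − ∠D − ∠F = 22.60°.
Law of sines: ED = FE·sin F/sin D ≈ 107.72.
Law of sines: DF = FE·sin E/sin D ≈ 56.06.
Median from E: ½√(2·FE² + 2·ED² − DF²) ≈ 83.167.

m_E ≈ 83.17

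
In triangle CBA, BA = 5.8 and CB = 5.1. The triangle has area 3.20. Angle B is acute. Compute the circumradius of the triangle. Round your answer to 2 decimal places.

From area = ½·CB·BA·sin B, we get sin B = 2·area/(CB·BA) ≈ 0.21636.
Taking the acute solution, ∠B ≈ 12.50°.
Law of cosines then gives AC ≈ 1.3753.
Circumradius = AC/(2 sin B) ≈ 3.1781.

3.18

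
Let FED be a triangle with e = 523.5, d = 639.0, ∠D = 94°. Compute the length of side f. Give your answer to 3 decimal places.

Law of sines: sin E = e·sin D/d ≈ 0.81725.
Since d ≥ e, only the acute value applies: ∠E ≈ 54.81°.
Then ∠F = 180° − ∠D − ∠E ≈ 31.19°.
Law of sines gives f = d·sin F/sin D ≈ 331.72.

331.725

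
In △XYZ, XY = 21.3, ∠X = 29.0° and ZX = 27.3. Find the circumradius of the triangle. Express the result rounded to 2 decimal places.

13.91

By the law of cosines, YZ² = ZX² + XY² − 2·ZX·XY·cos X = 181.81, so YZ ≈ 13.484.
Area = ½·ZX·XY·sin X ≈ 140.96.
Circumradius = YZ/(2 sin X) ≈ 13.906.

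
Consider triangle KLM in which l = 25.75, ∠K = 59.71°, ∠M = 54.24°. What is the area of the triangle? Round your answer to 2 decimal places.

The third angle is ∠L = 180° − ∠M − ∠K = 66.05°.
Law of sines: k = l·sin K/sin L ≈ 24.329.
Law of sines: m = l·sin M/sin L ≈ 22.864.
Area = ½·l·k·sin M ≈ 254.19.

254.19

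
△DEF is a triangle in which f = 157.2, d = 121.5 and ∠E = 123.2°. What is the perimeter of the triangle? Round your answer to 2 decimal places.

By the law of cosines, e² = f² + d² − 2·f·d·cos E = 60391, so e ≈ 245.75.
Semiperimeter s = (121.5+245.75+157.2)/2 = 262.22.
Perimeter = 121.5 + 245.75 + 157.2 = 524.45.

perimeter ≈ 524.45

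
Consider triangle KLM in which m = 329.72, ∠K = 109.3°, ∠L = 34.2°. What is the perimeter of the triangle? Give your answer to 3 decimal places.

The third angle is ∠M = 180° − ∠K − ∠L = 36.50°.
Law of sines: k = m·sin K/sin M ≈ 523.16.
Law of sines: l = m·sin L/sin M ≈ 311.57.
Semiperimeter s = (523.16+311.57+329.72)/2 = 582.23.
Perimeter = 523.16 + 311.57 + 329.72 = 1164.5.

perimeter ≈ 1164.456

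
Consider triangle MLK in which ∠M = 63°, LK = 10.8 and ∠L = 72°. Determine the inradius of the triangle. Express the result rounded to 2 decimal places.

The third angle is ∠K = 180° − ∠M − ∠L = 45.00°.
Law of sines: KM = LK·sin L/sin M ≈ 11.528.
Law of sines: ML = LK·sin K/sin M ≈ 8.5709.
Area = ½·LK·KM·sin K ≈ 44.018.
Semiperimeter s = (10.8+11.528+8.5709)/2 = 15.449.
Inradius = area/s = 44.018/15.449 ≈ 2.8492.

2.85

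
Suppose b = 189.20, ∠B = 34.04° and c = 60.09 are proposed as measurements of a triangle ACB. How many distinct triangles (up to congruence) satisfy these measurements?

1

c·sin B = 60.09·sin(34.04°) ≈ 33.64.
Since b ≥ c, exactly one triangle exists.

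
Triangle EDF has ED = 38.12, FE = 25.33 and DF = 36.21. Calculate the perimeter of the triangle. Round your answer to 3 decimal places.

Perimeter = 36.21 + 25.33 + 38.12 = 99.66.

perimeter ≈ 99.660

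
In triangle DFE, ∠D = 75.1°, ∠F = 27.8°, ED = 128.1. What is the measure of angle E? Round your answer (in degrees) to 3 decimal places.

77.100

The third angle is ∠E = 180° − ∠D − ∠F = 77.10°.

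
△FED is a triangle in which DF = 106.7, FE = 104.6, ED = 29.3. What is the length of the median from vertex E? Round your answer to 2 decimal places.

m_E ≈ 55.26

Median from E: ½√(2·FE² + 2·ED² − DF²) ≈ 55.259.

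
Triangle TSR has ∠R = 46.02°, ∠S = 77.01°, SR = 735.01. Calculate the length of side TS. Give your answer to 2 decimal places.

630.86

The third angle is ∠T = 180° − ∠S − ∠R = 56.97°.
Law of sines: TS = SR·sin R/sin T ≈ 630.86.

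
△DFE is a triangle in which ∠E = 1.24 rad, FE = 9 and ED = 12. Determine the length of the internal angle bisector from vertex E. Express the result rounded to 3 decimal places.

By the law of cosines, DF² = FE² + ED² − 2·FE·ED·cos E = 154.84, so DF ≈ 12.444.
The bisector from E has length 2·FE·ED·cos(∠E/2)/(FE+ED) ≈ 8.3713.

t_E ≈ 8.371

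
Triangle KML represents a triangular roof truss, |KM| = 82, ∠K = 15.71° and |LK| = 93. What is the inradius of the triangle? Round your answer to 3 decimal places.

By the law of cosines, |ML|² = |LK|² + |KM|² − 2·|LK|·|KM|·cos K = 690.75, so |ML| ≈ 26.282.
Area = ½·|LK|·|KM|·sin K ≈ 1032.4.
Semiperimeter s = (26.282+93+82)/2 = 100.64.
Inradius = area/s = 1032.4/100.64 ≈ 10.259.

r ≈ 10.259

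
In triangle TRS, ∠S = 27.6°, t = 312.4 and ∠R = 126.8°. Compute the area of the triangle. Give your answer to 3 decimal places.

41895.516

The third angle is ∠T = 180° − ∠R − ∠S = 25.60°.
Law of sines: r = t·sin R/sin T ≈ 578.93.
Law of sines: s = t·sin S/sin T ≈ 334.97.
Area = ½·t·r·sin S ≈ 41896.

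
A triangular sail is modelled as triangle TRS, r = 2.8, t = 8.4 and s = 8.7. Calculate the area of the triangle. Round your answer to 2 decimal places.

area ≈ 11.74

Semiperimeter p = (8.4 + 2.8 + 8.7)/2 = 9.95.
Heron's formula: area = √(9.95·1.55·7.15·1.25) ≈ 11.74.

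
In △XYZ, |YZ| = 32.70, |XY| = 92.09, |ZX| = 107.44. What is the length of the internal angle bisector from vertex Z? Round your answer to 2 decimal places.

44.68

By the law of cosines, cos Z = (|YZ|² + |ZX|² − |XY|²) / (2·|YZ|·|ZX|) ≈ 0.58806, so ∠Z ≈ 0.942 rad.
The bisector from Z has length 2·|YZ|·|ZX|·cos(∠Z/2)/(|YZ|+|ZX|) ≈ 44.679.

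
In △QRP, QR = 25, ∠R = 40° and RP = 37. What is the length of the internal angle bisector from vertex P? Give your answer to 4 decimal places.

27.1929

By the law of cosines, PQ² = QR² + RP² − 2·QR·RP·cos R = 576.82, so PQ ≈ 24.017.
Law of cosines again: cos P = (RP² + PQ² − QR²)/(2·RP·PQ) ≈ 0.74318, so ∠P ≈ 42.00°.
The bisector from P has length 2·RP·PQ·cos(∠P/2)/(RP+PQ) ≈ 27.193.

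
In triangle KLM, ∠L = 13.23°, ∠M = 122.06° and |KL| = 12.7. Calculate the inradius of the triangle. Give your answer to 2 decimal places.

The third angle is ∠K = 180° − ∠L − ∠M = 44.71°.
Law of sines: |LM| = |KL|·sin K/sin M ≈ 10.542.
Law of sines: |MK| = |KL|·sin L/sin M ≈ 3.4296.
Area = ½·|KL|·|LM|·sin L ≈ 15.321.
Semiperimeter s = (10.542+3.4296+12.7)/2 = 13.336.
Inradius = area/s = 15.321/13.336 ≈ 1.1488.

r ≈ 1.15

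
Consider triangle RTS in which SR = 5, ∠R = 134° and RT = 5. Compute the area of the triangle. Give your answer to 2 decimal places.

Area = ½·SR·RT·sin R ≈ 8.9917.

8.99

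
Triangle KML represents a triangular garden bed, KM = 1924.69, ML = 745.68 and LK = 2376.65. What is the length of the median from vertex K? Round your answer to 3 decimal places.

Median from K: ½√(2·LK² + 2·KM² − ML²) ≈ 2130.1.

m_K ≈ 2130.126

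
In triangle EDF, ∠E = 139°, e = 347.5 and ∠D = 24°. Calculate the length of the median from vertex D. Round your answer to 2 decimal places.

246.51

The third angle is ∠F = 180° − ∠E − ∠D = 17.00°.
Law of sines: d = e·sin D/sin E ≈ 215.44.
Law of sines: f = e·sin F/sin E ≈ 154.86.
Median from D: ½√(2·f² + 2·e² − d²) ≈ 246.51.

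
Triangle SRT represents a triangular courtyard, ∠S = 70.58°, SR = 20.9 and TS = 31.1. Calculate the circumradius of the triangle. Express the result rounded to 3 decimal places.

By the law of cosines, RT² = TS² + SR² − 2·TS·SR·cos S = 971.79, so RT ≈ 31.174.
Area = ½·TS·SR·sin S ≈ 306.5.
Circumradius = RT/(2 sin S) ≈ 16.527.

16.527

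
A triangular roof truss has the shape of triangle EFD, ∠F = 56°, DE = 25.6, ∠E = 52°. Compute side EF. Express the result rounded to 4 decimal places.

29.3678

The third angle is ∠D = 180° − ∠E − ∠F = 72.00°.
Law of sines: EF = DE·sin D/sin F ≈ 29.368.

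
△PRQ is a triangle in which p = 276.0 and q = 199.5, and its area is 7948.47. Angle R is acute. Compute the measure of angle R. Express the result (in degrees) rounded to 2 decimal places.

∠R ≈ 16.78°

From area = ½·q·p·sin R, we get sin R = 2·area/(q·p) ≈ 0.28871.
Taking the acute solution, ∠R ≈ 16.78°.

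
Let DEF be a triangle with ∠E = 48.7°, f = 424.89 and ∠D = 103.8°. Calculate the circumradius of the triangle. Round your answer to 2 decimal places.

The third angle is ∠F = 180° − ∠D − ∠E = 27.50°.
Law of sines: d = f·sin D/sin F ≈ 893.61.
Law of sines: e = f·sin E/sin F ≈ 691.3.
Circumradius = f/(2 sin F) ≈ 460.09.

460.09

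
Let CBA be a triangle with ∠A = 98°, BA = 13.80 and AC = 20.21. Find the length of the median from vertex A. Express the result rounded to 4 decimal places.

11.4155

By the law of cosines, CB² = BA² + AC² − 2·BA·AC·cos A = 676.51, so CB ≈ 26.01.
Median from A: ½√(2·BA² + 2·AC² − CB²) ≈ 11.415.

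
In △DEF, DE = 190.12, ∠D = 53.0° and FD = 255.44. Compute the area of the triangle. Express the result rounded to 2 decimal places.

Area = ½·FD·DE·sin D ≈ 19393.

19392.57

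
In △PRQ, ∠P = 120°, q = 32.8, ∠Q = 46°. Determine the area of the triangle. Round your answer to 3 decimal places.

The third angle is ∠R = 180° − ∠Q − ∠P = 14.00°.
Law of sines: p = q·sin P/sin Q ≈ 39.488.
Law of sines: r = q·sin R/sin Q ≈ 11.031.
Area = ½·q·p·sin R ≈ 156.67.

area ≈ 156.671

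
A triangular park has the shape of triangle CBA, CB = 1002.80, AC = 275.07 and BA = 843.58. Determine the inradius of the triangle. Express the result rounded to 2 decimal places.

r ≈ 96.52

Semiperimeter s = (843.58 + 275.07 + 1002.8)/2 = 1060.7.
Heron's formula: area = √(1060.7·217.14·785.65·57.925) ≈ 1.0238e+05.
Inradius = area/s = 1.0238e+05/1060.7 ≈ 96.521.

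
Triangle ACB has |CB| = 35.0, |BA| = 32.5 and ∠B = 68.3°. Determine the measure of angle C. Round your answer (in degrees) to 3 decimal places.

By the law of cosines, |AC|² = |CB|² + |BA|² − 2·|CB|·|BA|·cos B = 1440.1, so |AC| ≈ 37.948.
Law of cosines again: cos C = (|AC|² + |CB|² − |BA|²)/(2·|AC|·|CB|) ≈ 0.60565, so ∠C ≈ 52.72°.

52.725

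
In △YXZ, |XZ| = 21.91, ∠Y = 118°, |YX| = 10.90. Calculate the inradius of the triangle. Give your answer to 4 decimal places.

Law of sines: sin Z = |YX|·sin Y/|XZ| ≈ 0.43926.
Since |XZ| ≥ |YX|, only the acute value applies: ∠Z ≈ 26.06°.
Then ∠X = 180° − ∠Y − ∠Z ≈ 35.94°.
Law of sines gives |ZY| = |XZ|·sin X/sin Y ≈ 14.566.
Area = ½·|XZ|·|YX|·sin X ≈ 70.092.
Semiperimeter s = (21.91+14.566+10.9)/2 = 23.688.
Inradius = area/s = 70.092/23.688 ≈ 2.959.

2.9590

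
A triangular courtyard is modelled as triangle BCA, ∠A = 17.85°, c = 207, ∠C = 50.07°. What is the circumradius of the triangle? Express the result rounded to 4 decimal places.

R ≈ 134.9714

The third angle is ∠B = 180° − ∠C − ∠A = 112.08°.
Law of sines: b = c·sin B/sin C ≈ 250.15.
Law of sines: a = c·sin A/sin C ≈ 82.745.
Circumradius = c/(2 sin C) ≈ 134.97.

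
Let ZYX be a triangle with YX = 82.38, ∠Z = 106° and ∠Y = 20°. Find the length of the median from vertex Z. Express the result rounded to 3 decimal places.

The third angle is ∠X = 180° − ∠Z − ∠Y = 54.00°.
Law of sines: XZ = YX·sin Y/sin Z ≈ 29.311.
Law of sines: ZY = YX·sin X/sin Z ≈ 69.333.
Median from Z: ½√(2·XZ² + 2·ZY² − YX²) ≈ 33.711.

m_Z ≈ 33.711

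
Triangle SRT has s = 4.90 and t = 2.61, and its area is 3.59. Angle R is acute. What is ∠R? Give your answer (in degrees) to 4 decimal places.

From area = ½·t·s·sin R, we get sin R = 2·area/(t·s) ≈ 0.56142.
Taking the acute solution, ∠R ≈ 34.15°.

34.1541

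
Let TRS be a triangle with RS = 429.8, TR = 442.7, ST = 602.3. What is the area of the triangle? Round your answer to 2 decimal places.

95030.38

Semiperimeter s = (429.8 + 602.3 + 442.7)/2 = 737.4.
Heron's formula: area = √(737.4·307.6·135.1·294.7) ≈ 95030.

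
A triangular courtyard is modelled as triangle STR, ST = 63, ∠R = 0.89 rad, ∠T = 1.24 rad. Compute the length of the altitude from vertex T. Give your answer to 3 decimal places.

The third angle is ∠S = π − ∠T − ∠R = 1.012 rad.
Law of sines: TR = ST·sin S/sin R ≈ 68.724.
Law of sines: RS = ST·sin T/sin R ≈ 76.678.
Area = ½·ST·TR·sin T ≈ 2047.4.
The altitude from T has length 2·area/RS ≈ 53.404.

53.404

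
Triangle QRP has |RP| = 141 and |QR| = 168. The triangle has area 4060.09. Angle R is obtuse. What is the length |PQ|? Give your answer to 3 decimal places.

From area = ½·|QR|·|RP|·sin R, we get sin R = 2·area/(|QR|·|RP|) ≈ 0.34280.
Taking the obtuse solution, ∠R ≈ 159.95°.
Law of cosines then gives |PQ| ≈ 304.32.

304.320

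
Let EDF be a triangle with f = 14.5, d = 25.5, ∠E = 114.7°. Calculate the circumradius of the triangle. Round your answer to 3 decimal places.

18.821

By the law of cosines, e² = d² + f² − 2·d·f·cos E = 1169.5, so e ≈ 34.198.
Area = ½·d·f·sin E ≈ 167.96.
Circumradius = e/(2 sin E) ≈ 18.821.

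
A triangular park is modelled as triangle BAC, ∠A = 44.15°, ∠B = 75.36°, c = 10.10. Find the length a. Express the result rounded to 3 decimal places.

The third angle is ∠C = 180° − ∠B − ∠A = 60.49°.
Law of sines: a = c·sin A/sin C ≈ 8.0838.

8.084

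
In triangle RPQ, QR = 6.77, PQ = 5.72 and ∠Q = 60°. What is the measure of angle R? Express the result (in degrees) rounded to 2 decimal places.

∠R ≈ 51.72°

By the law of cosines, RP² = PQ² + QR² − 2·PQ·QR·cos Q = 39.827, so RP ≈ 6.3109.
Law of cosines again: cos R = (QR² + RP² − PQ²)/(2·QR·RP) ≈ 0.61957, so ∠R ≈ 51.72°.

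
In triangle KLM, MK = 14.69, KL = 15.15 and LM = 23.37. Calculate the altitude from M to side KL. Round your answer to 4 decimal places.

Semiperimeter s = (23.37 + 14.69 + 15.15)/2 = 26.605.
Heron's formula: area = √(26.605·3.235·11.915·11.455) ≈ 108.38.
The altitude from M has length 2·area/KL ≈ 14.308.

h_M ≈ 14.3081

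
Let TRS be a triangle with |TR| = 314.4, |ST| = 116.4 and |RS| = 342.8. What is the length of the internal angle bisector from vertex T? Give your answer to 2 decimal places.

115.86

By the law of cosines, cos T = (|ST|² + |TR|² − |RS|²) / (2·|ST|·|TR|) ≈ -0.06989, so ∠T ≈ 94.01°.
The bisector from T has length 2·|ST|·|TR|·cos(∠T/2)/(|ST|+|TR|) ≈ 115.86.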